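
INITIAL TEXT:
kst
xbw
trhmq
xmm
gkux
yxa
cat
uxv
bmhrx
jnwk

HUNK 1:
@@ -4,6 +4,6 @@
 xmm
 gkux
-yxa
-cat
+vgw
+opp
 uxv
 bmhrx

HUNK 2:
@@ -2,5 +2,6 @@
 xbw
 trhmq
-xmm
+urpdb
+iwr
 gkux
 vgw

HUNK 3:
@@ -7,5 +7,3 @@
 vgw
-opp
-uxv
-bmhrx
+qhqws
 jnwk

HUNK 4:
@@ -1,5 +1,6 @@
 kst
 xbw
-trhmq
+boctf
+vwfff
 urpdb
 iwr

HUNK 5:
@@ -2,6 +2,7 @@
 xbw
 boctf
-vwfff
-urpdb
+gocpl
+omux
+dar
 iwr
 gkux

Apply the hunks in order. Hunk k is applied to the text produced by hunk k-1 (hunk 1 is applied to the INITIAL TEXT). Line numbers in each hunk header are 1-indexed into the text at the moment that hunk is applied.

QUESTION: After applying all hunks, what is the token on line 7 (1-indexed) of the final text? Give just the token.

Hunk 1: at line 4 remove [yxa,cat] add [vgw,opp] -> 10 lines: kst xbw trhmq xmm gkux vgw opp uxv bmhrx jnwk
Hunk 2: at line 2 remove [xmm] add [urpdb,iwr] -> 11 lines: kst xbw trhmq urpdb iwr gkux vgw opp uxv bmhrx jnwk
Hunk 3: at line 7 remove [opp,uxv,bmhrx] add [qhqws] -> 9 lines: kst xbw trhmq urpdb iwr gkux vgw qhqws jnwk
Hunk 4: at line 1 remove [trhmq] add [boctf,vwfff] -> 10 lines: kst xbw boctf vwfff urpdb iwr gkux vgw qhqws jnwk
Hunk 5: at line 2 remove [vwfff,urpdb] add [gocpl,omux,dar] -> 11 lines: kst xbw boctf gocpl omux dar iwr gkux vgw qhqws jnwk
Final line 7: iwr

Answer: iwr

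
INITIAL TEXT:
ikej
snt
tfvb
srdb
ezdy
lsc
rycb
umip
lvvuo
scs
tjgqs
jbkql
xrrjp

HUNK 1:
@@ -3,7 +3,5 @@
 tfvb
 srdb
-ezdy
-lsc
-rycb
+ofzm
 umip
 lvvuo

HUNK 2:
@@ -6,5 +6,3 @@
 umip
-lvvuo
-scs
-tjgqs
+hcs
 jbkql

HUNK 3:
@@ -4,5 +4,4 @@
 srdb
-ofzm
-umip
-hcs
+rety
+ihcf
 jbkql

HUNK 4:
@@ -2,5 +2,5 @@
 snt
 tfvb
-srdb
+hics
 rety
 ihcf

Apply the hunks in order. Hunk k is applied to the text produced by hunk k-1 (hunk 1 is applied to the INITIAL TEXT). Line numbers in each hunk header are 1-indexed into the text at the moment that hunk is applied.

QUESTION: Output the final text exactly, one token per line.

Answer: ikej
snt
tfvb
hics
rety
ihcf
jbkql
xrrjp

Derivation:
Hunk 1: at line 3 remove [ezdy,lsc,rycb] add [ofzm] -> 11 lines: ikej snt tfvb srdb ofzm umip lvvuo scs tjgqs jbkql xrrjp
Hunk 2: at line 6 remove [lvvuo,scs,tjgqs] add [hcs] -> 9 lines: ikej snt tfvb srdb ofzm umip hcs jbkql xrrjp
Hunk 3: at line 4 remove [ofzm,umip,hcs] add [rety,ihcf] -> 8 lines: ikej snt tfvb srdb rety ihcf jbkql xrrjp
Hunk 4: at line 2 remove [srdb] add [hics] -> 8 lines: ikej snt tfvb hics rety ihcf jbkql xrrjp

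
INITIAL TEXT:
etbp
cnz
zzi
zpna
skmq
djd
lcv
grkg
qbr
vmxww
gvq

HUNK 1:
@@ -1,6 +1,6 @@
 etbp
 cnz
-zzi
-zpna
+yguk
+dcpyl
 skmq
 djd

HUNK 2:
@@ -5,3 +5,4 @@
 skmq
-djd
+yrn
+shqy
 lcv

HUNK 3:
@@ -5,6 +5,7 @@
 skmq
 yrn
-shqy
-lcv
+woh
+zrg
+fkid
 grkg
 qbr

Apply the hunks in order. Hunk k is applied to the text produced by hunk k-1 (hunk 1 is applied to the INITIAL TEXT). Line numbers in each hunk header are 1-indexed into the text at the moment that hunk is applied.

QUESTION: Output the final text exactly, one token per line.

Hunk 1: at line 1 remove [zzi,zpna] add [yguk,dcpyl] -> 11 lines: etbp cnz yguk dcpyl skmq djd lcv grkg qbr vmxww gvq
Hunk 2: at line 5 remove [djd] add [yrn,shqy] -> 12 lines: etbp cnz yguk dcpyl skmq yrn shqy lcv grkg qbr vmxww gvq
Hunk 3: at line 5 remove [shqy,lcv] add [woh,zrg,fkid] -> 13 lines: etbp cnz yguk dcpyl skmq yrn woh zrg fkid grkg qbr vmxww gvq

Answer: etbp
cnz
yguk
dcpyl
skmq
yrn
woh
zrg
fkid
grkg
qbr
vmxww
gvq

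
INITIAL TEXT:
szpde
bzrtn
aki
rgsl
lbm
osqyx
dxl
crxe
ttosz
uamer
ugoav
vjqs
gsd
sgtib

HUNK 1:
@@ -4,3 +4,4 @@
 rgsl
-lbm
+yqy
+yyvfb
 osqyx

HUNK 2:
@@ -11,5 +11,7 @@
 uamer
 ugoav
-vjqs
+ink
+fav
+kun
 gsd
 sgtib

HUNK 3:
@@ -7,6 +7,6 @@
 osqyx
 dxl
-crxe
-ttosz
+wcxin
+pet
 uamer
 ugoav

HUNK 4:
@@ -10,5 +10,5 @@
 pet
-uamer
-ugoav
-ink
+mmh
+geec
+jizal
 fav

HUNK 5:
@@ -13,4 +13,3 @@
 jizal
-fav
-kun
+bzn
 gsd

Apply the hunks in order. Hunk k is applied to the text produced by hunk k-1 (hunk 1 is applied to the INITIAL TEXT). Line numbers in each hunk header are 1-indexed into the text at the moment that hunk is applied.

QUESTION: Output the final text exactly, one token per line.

Answer: szpde
bzrtn
aki
rgsl
yqy
yyvfb
osqyx
dxl
wcxin
pet
mmh
geec
jizal
bzn
gsd
sgtib

Derivation:
Hunk 1: at line 4 remove [lbm] add [yqy,yyvfb] -> 15 lines: szpde bzrtn aki rgsl yqy yyvfb osqyx dxl crxe ttosz uamer ugoav vjqs gsd sgtib
Hunk 2: at line 11 remove [vjqs] add [ink,fav,kun] -> 17 lines: szpde bzrtn aki rgsl yqy yyvfb osqyx dxl crxe ttosz uamer ugoav ink fav kun gsd sgtib
Hunk 3: at line 7 remove [crxe,ttosz] add [wcxin,pet] -> 17 lines: szpde bzrtn aki rgsl yqy yyvfb osqyx dxl wcxin pet uamer ugoav ink fav kun gsd sgtib
Hunk 4: at line 10 remove [uamer,ugoav,ink] add [mmh,geec,jizal] -> 17 lines: szpde bzrtn aki rgsl yqy yyvfb osqyx dxl wcxin pet mmh geec jizal fav kun gsd sgtib
Hunk 5: at line 13 remove [fav,kun] add [bzn] -> 16 lines: szpde bzrtn aki rgsl yqy yyvfb osqyx dxl wcxin pet mmh geec jizal bzn gsd sgtib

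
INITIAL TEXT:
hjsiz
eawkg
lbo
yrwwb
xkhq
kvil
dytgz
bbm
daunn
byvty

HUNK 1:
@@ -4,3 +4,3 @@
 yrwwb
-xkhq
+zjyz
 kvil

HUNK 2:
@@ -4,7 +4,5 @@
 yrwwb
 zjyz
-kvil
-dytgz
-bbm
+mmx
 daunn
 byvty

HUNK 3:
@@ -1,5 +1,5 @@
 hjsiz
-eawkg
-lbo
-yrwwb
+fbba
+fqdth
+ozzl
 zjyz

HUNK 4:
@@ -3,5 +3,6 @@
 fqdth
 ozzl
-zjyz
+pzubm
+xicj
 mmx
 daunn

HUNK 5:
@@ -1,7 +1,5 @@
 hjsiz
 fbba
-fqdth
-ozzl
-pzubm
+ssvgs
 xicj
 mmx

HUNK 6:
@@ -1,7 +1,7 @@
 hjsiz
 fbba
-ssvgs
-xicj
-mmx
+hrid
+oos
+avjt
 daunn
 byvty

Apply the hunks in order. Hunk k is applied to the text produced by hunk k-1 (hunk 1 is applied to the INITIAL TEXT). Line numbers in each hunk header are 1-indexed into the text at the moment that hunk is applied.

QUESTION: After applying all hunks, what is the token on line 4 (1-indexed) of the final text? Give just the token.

Answer: oos

Derivation:
Hunk 1: at line 4 remove [xkhq] add [zjyz] -> 10 lines: hjsiz eawkg lbo yrwwb zjyz kvil dytgz bbm daunn byvty
Hunk 2: at line 4 remove [kvil,dytgz,bbm] add [mmx] -> 8 lines: hjsiz eawkg lbo yrwwb zjyz mmx daunn byvty
Hunk 3: at line 1 remove [eawkg,lbo,yrwwb] add [fbba,fqdth,ozzl] -> 8 lines: hjsiz fbba fqdth ozzl zjyz mmx daunn byvty
Hunk 4: at line 3 remove [zjyz] add [pzubm,xicj] -> 9 lines: hjsiz fbba fqdth ozzl pzubm xicj mmx daunn byvty
Hunk 5: at line 1 remove [fqdth,ozzl,pzubm] add [ssvgs] -> 7 lines: hjsiz fbba ssvgs xicj mmx daunn byvty
Hunk 6: at line 1 remove [ssvgs,xicj,mmx] add [hrid,oos,avjt] -> 7 lines: hjsiz fbba hrid oos avjt daunn byvty
Final line 4: oos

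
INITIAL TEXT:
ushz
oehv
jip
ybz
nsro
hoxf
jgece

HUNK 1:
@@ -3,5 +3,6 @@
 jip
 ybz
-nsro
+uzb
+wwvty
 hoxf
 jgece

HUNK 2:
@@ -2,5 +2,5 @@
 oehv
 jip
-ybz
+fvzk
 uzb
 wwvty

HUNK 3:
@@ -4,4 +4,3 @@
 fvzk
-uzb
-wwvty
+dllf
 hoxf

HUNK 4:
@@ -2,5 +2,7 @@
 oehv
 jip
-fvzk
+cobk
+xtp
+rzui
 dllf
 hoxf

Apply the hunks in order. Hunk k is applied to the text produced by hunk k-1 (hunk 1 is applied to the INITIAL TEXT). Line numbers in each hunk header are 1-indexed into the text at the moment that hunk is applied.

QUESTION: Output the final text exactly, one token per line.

Answer: ushz
oehv
jip
cobk
xtp
rzui
dllf
hoxf
jgece

Derivation:
Hunk 1: at line 3 remove [nsro] add [uzb,wwvty] -> 8 lines: ushz oehv jip ybz uzb wwvty hoxf jgece
Hunk 2: at line 2 remove [ybz] add [fvzk] -> 8 lines: ushz oehv jip fvzk uzb wwvty hoxf jgece
Hunk 3: at line 4 remove [uzb,wwvty] add [dllf] -> 7 lines: ushz oehv jip fvzk dllf hoxf jgece
Hunk 4: at line 2 remove [fvzk] add [cobk,xtp,rzui] -> 9 lines: ushz oehv jip cobk xtp rzui dllf hoxf jgece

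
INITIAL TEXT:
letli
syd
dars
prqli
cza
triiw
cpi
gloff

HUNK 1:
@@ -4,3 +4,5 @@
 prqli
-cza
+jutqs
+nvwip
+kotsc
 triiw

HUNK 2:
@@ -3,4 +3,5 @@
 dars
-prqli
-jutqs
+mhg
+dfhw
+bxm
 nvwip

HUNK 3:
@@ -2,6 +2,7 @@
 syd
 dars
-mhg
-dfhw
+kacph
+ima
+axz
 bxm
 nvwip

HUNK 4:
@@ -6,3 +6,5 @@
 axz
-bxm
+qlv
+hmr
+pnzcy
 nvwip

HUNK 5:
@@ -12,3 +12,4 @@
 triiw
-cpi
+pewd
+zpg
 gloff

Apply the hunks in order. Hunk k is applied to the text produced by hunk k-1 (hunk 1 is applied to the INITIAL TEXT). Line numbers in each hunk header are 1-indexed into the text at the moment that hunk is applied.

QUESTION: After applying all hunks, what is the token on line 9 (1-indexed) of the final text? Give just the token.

Hunk 1: at line 4 remove [cza] add [jutqs,nvwip,kotsc] -> 10 lines: letli syd dars prqli jutqs nvwip kotsc triiw cpi gloff
Hunk 2: at line 3 remove [prqli,jutqs] add [mhg,dfhw,bxm] -> 11 lines: letli syd dars mhg dfhw bxm nvwip kotsc triiw cpi gloff
Hunk 3: at line 2 remove [mhg,dfhw] add [kacph,ima,axz] -> 12 lines: letli syd dars kacph ima axz bxm nvwip kotsc triiw cpi gloff
Hunk 4: at line 6 remove [bxm] add [qlv,hmr,pnzcy] -> 14 lines: letli syd dars kacph ima axz qlv hmr pnzcy nvwip kotsc triiw cpi gloff
Hunk 5: at line 12 remove [cpi] add [pewd,zpg] -> 15 lines: letli syd dars kacph ima axz qlv hmr pnzcy nvwip kotsc triiw pewd zpg gloff
Final line 9: pnzcy

Answer: pnzcy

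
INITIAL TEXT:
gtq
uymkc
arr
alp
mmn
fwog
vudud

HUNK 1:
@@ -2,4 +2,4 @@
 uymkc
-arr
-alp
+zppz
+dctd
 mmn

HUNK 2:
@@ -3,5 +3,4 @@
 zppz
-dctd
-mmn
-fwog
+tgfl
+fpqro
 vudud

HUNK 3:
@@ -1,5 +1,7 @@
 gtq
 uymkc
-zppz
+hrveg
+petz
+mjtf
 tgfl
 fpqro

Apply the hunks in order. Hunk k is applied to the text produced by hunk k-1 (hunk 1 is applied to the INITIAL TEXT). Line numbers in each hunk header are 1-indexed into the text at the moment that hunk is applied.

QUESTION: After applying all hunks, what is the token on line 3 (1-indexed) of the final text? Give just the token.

Answer: hrveg

Derivation:
Hunk 1: at line 2 remove [arr,alp] add [zppz,dctd] -> 7 lines: gtq uymkc zppz dctd mmn fwog vudud
Hunk 2: at line 3 remove [dctd,mmn,fwog] add [tgfl,fpqro] -> 6 lines: gtq uymkc zppz tgfl fpqro vudud
Hunk 3: at line 1 remove [zppz] add [hrveg,petz,mjtf] -> 8 lines: gtq uymkc hrveg petz mjtf tgfl fpqro vudud
Final line 3: hrveg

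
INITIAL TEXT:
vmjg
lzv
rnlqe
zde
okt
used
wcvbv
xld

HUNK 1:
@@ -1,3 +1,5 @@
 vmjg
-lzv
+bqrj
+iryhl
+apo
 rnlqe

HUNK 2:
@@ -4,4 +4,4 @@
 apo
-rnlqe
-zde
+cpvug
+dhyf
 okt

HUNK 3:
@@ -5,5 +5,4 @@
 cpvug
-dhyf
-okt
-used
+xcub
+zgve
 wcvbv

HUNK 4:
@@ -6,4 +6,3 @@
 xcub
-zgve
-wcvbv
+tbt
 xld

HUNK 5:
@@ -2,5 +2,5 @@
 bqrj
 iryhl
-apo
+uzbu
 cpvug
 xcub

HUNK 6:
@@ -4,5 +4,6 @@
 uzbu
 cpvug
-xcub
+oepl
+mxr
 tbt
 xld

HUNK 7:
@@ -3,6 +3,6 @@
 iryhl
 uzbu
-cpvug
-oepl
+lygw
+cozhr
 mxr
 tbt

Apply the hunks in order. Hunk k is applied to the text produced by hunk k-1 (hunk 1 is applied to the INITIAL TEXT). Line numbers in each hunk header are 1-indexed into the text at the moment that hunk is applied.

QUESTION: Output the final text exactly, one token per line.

Hunk 1: at line 1 remove [lzv] add [bqrj,iryhl,apo] -> 10 lines: vmjg bqrj iryhl apo rnlqe zde okt used wcvbv xld
Hunk 2: at line 4 remove [rnlqe,zde] add [cpvug,dhyf] -> 10 lines: vmjg bqrj iryhl apo cpvug dhyf okt used wcvbv xld
Hunk 3: at line 5 remove [dhyf,okt,used] add [xcub,zgve] -> 9 lines: vmjg bqrj iryhl apo cpvug xcub zgve wcvbv xld
Hunk 4: at line 6 remove [zgve,wcvbv] add [tbt] -> 8 lines: vmjg bqrj iryhl apo cpvug xcub tbt xld
Hunk 5: at line 2 remove [apo] add [uzbu] -> 8 lines: vmjg bqrj iryhl uzbu cpvug xcub tbt xld
Hunk 6: at line 4 remove [xcub] add [oepl,mxr] -> 9 lines: vmjg bqrj iryhl uzbu cpvug oepl mxr tbt xld
Hunk 7: at line 3 remove [cpvug,oepl] add [lygw,cozhr] -> 9 lines: vmjg bqrj iryhl uzbu lygw cozhr mxr tbt xld

Answer: vmjg
bqrj
iryhl
uzbu
lygw
cozhr
mxr
tbt
xld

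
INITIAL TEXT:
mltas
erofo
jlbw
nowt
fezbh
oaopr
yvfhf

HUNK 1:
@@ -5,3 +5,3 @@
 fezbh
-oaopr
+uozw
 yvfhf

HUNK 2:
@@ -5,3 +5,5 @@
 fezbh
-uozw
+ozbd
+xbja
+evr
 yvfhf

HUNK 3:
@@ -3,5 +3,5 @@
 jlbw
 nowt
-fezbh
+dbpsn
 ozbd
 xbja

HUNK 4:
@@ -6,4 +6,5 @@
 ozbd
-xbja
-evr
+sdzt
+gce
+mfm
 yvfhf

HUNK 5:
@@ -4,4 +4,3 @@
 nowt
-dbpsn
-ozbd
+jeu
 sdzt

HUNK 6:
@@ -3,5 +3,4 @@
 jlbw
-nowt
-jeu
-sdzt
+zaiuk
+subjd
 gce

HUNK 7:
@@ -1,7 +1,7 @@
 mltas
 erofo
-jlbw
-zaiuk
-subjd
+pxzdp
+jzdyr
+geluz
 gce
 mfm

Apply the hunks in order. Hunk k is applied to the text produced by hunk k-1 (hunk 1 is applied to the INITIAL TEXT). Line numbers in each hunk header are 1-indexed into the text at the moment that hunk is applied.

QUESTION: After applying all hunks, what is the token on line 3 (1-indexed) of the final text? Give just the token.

Answer: pxzdp

Derivation:
Hunk 1: at line 5 remove [oaopr] add [uozw] -> 7 lines: mltas erofo jlbw nowt fezbh uozw yvfhf
Hunk 2: at line 5 remove [uozw] add [ozbd,xbja,evr] -> 9 lines: mltas erofo jlbw nowt fezbh ozbd xbja evr yvfhf
Hunk 3: at line 3 remove [fezbh] add [dbpsn] -> 9 lines: mltas erofo jlbw nowt dbpsn ozbd xbja evr yvfhf
Hunk 4: at line 6 remove [xbja,evr] add [sdzt,gce,mfm] -> 10 lines: mltas erofo jlbw nowt dbpsn ozbd sdzt gce mfm yvfhf
Hunk 5: at line 4 remove [dbpsn,ozbd] add [jeu] -> 9 lines: mltas erofo jlbw nowt jeu sdzt gce mfm yvfhf
Hunk 6: at line 3 remove [nowt,jeu,sdzt] add [zaiuk,subjd] -> 8 lines: mltas erofo jlbw zaiuk subjd gce mfm yvfhf
Hunk 7: at line 1 remove [jlbw,zaiuk,subjd] add [pxzdp,jzdyr,geluz] -> 8 lines: mltas erofo pxzdp jzdyr geluz gce mfm yvfhf
Final line 3: pxzdp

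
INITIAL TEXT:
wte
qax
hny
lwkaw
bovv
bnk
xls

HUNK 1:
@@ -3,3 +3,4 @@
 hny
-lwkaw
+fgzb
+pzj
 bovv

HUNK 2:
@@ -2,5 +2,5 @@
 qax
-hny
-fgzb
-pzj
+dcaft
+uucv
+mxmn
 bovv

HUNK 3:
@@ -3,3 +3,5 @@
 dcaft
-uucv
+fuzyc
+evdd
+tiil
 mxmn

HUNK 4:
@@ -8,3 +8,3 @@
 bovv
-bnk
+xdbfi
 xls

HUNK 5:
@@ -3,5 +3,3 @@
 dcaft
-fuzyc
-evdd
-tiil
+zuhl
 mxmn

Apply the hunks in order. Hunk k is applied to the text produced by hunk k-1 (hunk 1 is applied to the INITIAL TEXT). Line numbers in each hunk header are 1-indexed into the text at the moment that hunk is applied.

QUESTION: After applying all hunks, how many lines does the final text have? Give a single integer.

Hunk 1: at line 3 remove [lwkaw] add [fgzb,pzj] -> 8 lines: wte qax hny fgzb pzj bovv bnk xls
Hunk 2: at line 2 remove [hny,fgzb,pzj] add [dcaft,uucv,mxmn] -> 8 lines: wte qax dcaft uucv mxmn bovv bnk xls
Hunk 3: at line 3 remove [uucv] add [fuzyc,evdd,tiil] -> 10 lines: wte qax dcaft fuzyc evdd tiil mxmn bovv bnk xls
Hunk 4: at line 8 remove [bnk] add [xdbfi] -> 10 lines: wte qax dcaft fuzyc evdd tiil mxmn bovv xdbfi xls
Hunk 5: at line 3 remove [fuzyc,evdd,tiil] add [zuhl] -> 8 lines: wte qax dcaft zuhl mxmn bovv xdbfi xls
Final line count: 8

Answer: 8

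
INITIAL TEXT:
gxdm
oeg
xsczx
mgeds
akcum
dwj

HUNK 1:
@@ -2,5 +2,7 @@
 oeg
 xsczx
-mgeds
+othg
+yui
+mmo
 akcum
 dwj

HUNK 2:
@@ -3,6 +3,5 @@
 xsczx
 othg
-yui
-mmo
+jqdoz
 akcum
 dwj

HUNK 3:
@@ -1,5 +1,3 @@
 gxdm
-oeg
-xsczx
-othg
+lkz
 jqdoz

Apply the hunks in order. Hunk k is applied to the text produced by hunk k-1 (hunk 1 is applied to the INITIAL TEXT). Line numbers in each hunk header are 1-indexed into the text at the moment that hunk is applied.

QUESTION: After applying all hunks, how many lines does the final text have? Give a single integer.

Answer: 5

Derivation:
Hunk 1: at line 2 remove [mgeds] add [othg,yui,mmo] -> 8 lines: gxdm oeg xsczx othg yui mmo akcum dwj
Hunk 2: at line 3 remove [yui,mmo] add [jqdoz] -> 7 lines: gxdm oeg xsczx othg jqdoz akcum dwj
Hunk 3: at line 1 remove [oeg,xsczx,othg] add [lkz] -> 5 lines: gxdm lkz jqdoz akcum dwj
Final line count: 5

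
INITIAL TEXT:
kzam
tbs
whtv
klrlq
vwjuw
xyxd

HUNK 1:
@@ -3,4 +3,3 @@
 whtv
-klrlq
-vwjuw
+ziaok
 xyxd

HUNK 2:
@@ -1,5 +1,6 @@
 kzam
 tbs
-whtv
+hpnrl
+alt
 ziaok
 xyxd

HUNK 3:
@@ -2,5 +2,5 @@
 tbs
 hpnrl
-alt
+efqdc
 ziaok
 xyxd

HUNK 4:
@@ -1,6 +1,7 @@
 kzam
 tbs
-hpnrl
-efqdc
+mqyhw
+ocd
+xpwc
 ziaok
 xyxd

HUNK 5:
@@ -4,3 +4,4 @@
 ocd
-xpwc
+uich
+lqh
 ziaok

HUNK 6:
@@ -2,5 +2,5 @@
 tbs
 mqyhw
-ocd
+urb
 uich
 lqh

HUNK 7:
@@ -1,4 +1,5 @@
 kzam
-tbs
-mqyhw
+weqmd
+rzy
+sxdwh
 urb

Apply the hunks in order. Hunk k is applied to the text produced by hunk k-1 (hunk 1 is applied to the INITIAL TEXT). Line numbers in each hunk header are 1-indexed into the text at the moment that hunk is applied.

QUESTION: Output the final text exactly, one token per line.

Answer: kzam
weqmd
rzy
sxdwh
urb
uich
lqh
ziaok
xyxd

Derivation:
Hunk 1: at line 3 remove [klrlq,vwjuw] add [ziaok] -> 5 lines: kzam tbs whtv ziaok xyxd
Hunk 2: at line 1 remove [whtv] add [hpnrl,alt] -> 6 lines: kzam tbs hpnrl alt ziaok xyxd
Hunk 3: at line 2 remove [alt] add [efqdc] -> 6 lines: kzam tbs hpnrl efqdc ziaok xyxd
Hunk 4: at line 1 remove [hpnrl,efqdc] add [mqyhw,ocd,xpwc] -> 7 lines: kzam tbs mqyhw ocd xpwc ziaok xyxd
Hunk 5: at line 4 remove [xpwc] add [uich,lqh] -> 8 lines: kzam tbs mqyhw ocd uich lqh ziaok xyxd
Hunk 6: at line 2 remove [ocd] add [urb] -> 8 lines: kzam tbs mqyhw urb uich lqh ziaok xyxd
Hunk 7: at line 1 remove [tbs,mqyhw] add [weqmd,rzy,sxdwh] -> 9 lines: kzam weqmd rzy sxdwh urb uich lqh ziaok xyxd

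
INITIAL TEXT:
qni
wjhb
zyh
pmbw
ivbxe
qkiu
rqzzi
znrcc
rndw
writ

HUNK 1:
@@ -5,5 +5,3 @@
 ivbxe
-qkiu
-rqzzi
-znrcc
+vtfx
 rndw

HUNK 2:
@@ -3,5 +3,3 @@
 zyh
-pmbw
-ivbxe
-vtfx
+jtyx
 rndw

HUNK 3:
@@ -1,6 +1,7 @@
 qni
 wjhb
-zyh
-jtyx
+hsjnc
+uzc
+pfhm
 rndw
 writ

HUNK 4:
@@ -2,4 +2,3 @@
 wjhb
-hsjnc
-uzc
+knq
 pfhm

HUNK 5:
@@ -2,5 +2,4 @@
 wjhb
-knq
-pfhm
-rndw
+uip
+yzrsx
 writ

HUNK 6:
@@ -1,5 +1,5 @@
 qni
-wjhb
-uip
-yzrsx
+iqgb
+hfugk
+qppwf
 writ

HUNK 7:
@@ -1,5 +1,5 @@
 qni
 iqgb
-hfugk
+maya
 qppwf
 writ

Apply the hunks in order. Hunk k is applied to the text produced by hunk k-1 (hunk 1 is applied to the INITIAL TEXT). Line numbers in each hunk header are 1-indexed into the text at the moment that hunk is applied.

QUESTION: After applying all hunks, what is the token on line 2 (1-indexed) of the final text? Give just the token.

Hunk 1: at line 5 remove [qkiu,rqzzi,znrcc] add [vtfx] -> 8 lines: qni wjhb zyh pmbw ivbxe vtfx rndw writ
Hunk 2: at line 3 remove [pmbw,ivbxe,vtfx] add [jtyx] -> 6 lines: qni wjhb zyh jtyx rndw writ
Hunk 3: at line 1 remove [zyh,jtyx] add [hsjnc,uzc,pfhm] -> 7 lines: qni wjhb hsjnc uzc pfhm rndw writ
Hunk 4: at line 2 remove [hsjnc,uzc] add [knq] -> 6 lines: qni wjhb knq pfhm rndw writ
Hunk 5: at line 2 remove [knq,pfhm,rndw] add [uip,yzrsx] -> 5 lines: qni wjhb uip yzrsx writ
Hunk 6: at line 1 remove [wjhb,uip,yzrsx] add [iqgb,hfugk,qppwf] -> 5 lines: qni iqgb hfugk qppwf writ
Hunk 7: at line 1 remove [hfugk] add [maya] -> 5 lines: qni iqgb maya qppwf writ
Final line 2: iqgb

Answer: iqgb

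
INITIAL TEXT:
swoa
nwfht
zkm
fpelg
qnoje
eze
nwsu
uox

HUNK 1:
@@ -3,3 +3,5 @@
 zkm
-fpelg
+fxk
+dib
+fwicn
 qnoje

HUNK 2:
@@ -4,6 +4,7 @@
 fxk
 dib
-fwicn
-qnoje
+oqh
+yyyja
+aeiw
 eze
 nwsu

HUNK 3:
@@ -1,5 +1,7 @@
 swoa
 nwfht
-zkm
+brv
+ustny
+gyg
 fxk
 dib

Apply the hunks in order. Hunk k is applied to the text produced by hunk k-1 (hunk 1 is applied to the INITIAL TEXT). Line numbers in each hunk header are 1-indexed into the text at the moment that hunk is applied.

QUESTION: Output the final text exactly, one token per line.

Answer: swoa
nwfht
brv
ustny
gyg
fxk
dib
oqh
yyyja
aeiw
eze
nwsu
uox

Derivation:
Hunk 1: at line 3 remove [fpelg] add [fxk,dib,fwicn] -> 10 lines: swoa nwfht zkm fxk dib fwicn qnoje eze nwsu uox
Hunk 2: at line 4 remove [fwicn,qnoje] add [oqh,yyyja,aeiw] -> 11 lines: swoa nwfht zkm fxk dib oqh yyyja aeiw eze nwsu uox
Hunk 3: at line 1 remove [zkm] add [brv,ustny,gyg] -> 13 lines: swoa nwfht brv ustny gyg fxk dib oqh yyyja aeiw eze nwsu uox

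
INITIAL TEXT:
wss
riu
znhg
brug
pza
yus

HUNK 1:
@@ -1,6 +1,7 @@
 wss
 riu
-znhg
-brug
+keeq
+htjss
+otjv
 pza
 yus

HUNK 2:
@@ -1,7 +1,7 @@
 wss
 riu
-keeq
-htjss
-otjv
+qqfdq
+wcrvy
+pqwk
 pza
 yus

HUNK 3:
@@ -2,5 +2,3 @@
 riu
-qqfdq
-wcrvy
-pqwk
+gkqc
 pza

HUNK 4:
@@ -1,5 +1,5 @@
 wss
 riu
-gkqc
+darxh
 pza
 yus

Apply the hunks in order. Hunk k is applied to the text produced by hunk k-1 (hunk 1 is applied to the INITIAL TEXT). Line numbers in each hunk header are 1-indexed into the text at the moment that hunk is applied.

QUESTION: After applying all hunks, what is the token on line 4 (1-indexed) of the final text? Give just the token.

Hunk 1: at line 1 remove [znhg,brug] add [keeq,htjss,otjv] -> 7 lines: wss riu keeq htjss otjv pza yus
Hunk 2: at line 1 remove [keeq,htjss,otjv] add [qqfdq,wcrvy,pqwk] -> 7 lines: wss riu qqfdq wcrvy pqwk pza yus
Hunk 3: at line 2 remove [qqfdq,wcrvy,pqwk] add [gkqc] -> 5 lines: wss riu gkqc pza yus
Hunk 4: at line 1 remove [gkqc] add [darxh] -> 5 lines: wss riu darxh pza yus
Final line 4: pza

Answer: pza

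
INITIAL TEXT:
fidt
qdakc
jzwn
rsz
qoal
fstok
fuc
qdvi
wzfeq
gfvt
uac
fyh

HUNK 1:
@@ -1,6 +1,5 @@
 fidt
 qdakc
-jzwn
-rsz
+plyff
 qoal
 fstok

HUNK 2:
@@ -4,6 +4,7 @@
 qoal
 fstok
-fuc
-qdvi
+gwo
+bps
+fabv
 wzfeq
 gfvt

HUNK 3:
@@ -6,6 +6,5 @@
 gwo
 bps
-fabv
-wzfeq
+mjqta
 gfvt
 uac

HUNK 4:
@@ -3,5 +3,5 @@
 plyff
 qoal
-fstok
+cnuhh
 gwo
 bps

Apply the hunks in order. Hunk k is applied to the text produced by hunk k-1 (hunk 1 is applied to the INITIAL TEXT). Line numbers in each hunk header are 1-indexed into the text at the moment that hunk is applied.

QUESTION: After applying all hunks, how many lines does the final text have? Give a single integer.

Hunk 1: at line 1 remove [jzwn,rsz] add [plyff] -> 11 lines: fidt qdakc plyff qoal fstok fuc qdvi wzfeq gfvt uac fyh
Hunk 2: at line 4 remove [fuc,qdvi] add [gwo,bps,fabv] -> 12 lines: fidt qdakc plyff qoal fstok gwo bps fabv wzfeq gfvt uac fyh
Hunk 3: at line 6 remove [fabv,wzfeq] add [mjqta] -> 11 lines: fidt qdakc plyff qoal fstok gwo bps mjqta gfvt uac fyh
Hunk 4: at line 3 remove [fstok] add [cnuhh] -> 11 lines: fidt qdakc plyff qoal cnuhh gwo bps mjqta gfvt uac fyh
Final line count: 11

Answer: 11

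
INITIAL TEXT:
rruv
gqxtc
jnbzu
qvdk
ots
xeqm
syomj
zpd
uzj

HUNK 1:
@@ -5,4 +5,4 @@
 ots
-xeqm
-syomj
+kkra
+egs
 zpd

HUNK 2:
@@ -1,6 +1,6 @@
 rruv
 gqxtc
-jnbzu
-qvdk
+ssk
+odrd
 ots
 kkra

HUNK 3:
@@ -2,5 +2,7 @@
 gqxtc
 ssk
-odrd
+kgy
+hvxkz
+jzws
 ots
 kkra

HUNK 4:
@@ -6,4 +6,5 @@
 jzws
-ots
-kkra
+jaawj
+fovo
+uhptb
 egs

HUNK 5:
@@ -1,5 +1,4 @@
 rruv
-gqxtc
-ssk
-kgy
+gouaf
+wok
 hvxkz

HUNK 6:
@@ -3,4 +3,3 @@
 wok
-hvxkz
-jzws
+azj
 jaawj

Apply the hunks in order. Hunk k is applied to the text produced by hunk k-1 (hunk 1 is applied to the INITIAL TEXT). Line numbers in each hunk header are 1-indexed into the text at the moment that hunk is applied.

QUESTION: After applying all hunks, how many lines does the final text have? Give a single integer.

Hunk 1: at line 5 remove [xeqm,syomj] add [kkra,egs] -> 9 lines: rruv gqxtc jnbzu qvdk ots kkra egs zpd uzj
Hunk 2: at line 1 remove [jnbzu,qvdk] add [ssk,odrd] -> 9 lines: rruv gqxtc ssk odrd ots kkra egs zpd uzj
Hunk 3: at line 2 remove [odrd] add [kgy,hvxkz,jzws] -> 11 lines: rruv gqxtc ssk kgy hvxkz jzws ots kkra egs zpd uzj
Hunk 4: at line 6 remove [ots,kkra] add [jaawj,fovo,uhptb] -> 12 lines: rruv gqxtc ssk kgy hvxkz jzws jaawj fovo uhptb egs zpd uzj
Hunk 5: at line 1 remove [gqxtc,ssk,kgy] add [gouaf,wok] -> 11 lines: rruv gouaf wok hvxkz jzws jaawj fovo uhptb egs zpd uzj
Hunk 6: at line 3 remove [hvxkz,jzws] add [azj] -> 10 lines: rruv gouaf wok azj jaawj fovo uhptb egs zpd uzj
Final line count: 10

Answer: 10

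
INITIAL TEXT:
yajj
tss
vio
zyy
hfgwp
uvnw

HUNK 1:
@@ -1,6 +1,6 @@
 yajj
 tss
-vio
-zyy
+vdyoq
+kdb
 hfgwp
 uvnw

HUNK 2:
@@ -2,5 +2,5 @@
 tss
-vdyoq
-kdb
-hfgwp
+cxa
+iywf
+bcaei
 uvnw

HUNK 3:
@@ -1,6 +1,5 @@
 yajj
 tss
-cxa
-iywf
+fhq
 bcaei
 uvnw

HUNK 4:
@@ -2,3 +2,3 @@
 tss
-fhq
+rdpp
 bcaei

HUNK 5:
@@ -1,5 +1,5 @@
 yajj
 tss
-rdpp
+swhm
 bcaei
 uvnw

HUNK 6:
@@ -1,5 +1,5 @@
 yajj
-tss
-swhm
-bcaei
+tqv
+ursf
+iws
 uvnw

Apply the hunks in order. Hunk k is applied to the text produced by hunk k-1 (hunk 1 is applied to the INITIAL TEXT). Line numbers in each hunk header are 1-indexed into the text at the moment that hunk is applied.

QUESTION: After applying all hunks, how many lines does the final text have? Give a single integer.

Answer: 5

Derivation:
Hunk 1: at line 1 remove [vio,zyy] add [vdyoq,kdb] -> 6 lines: yajj tss vdyoq kdb hfgwp uvnw
Hunk 2: at line 2 remove [vdyoq,kdb,hfgwp] add [cxa,iywf,bcaei] -> 6 lines: yajj tss cxa iywf bcaei uvnw
Hunk 3: at line 1 remove [cxa,iywf] add [fhq] -> 5 lines: yajj tss fhq bcaei uvnw
Hunk 4: at line 2 remove [fhq] add [rdpp] -> 5 lines: yajj tss rdpp bcaei uvnw
Hunk 5: at line 1 remove [rdpp] add [swhm] -> 5 lines: yajj tss swhm bcaei uvnw
Hunk 6: at line 1 remove [tss,swhm,bcaei] add [tqv,ursf,iws] -> 5 lines: yajj tqv ursf iws uvnw
Final line count: 5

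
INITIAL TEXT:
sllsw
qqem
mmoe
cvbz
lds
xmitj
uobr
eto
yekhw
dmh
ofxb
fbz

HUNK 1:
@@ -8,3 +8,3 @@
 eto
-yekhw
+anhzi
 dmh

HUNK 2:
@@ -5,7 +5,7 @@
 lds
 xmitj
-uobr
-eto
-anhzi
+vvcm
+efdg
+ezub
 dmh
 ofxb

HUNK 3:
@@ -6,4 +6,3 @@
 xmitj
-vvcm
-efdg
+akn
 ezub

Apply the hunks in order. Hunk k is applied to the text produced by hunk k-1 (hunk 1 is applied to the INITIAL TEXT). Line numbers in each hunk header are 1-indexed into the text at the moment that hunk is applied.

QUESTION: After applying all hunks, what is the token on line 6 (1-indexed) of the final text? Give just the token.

Answer: xmitj

Derivation:
Hunk 1: at line 8 remove [yekhw] add [anhzi] -> 12 lines: sllsw qqem mmoe cvbz lds xmitj uobr eto anhzi dmh ofxb fbz
Hunk 2: at line 5 remove [uobr,eto,anhzi] add [vvcm,efdg,ezub] -> 12 lines: sllsw qqem mmoe cvbz lds xmitj vvcm efdg ezub dmh ofxb fbz
Hunk 3: at line 6 remove [vvcm,efdg] add [akn] -> 11 lines: sllsw qqem mmoe cvbz lds xmitj akn ezub dmh ofxb fbz
Final line 6: xmitj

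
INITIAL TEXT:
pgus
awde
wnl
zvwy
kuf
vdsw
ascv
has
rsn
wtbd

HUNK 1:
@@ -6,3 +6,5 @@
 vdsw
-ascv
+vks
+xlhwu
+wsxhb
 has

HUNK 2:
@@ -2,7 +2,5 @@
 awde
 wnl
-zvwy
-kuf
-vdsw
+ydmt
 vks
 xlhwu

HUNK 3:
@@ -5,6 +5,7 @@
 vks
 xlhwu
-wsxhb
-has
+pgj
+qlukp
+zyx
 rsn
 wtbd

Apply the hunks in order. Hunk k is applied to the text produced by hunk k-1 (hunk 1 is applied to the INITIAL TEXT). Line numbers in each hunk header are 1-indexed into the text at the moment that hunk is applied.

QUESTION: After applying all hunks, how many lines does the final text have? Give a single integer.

Answer: 11

Derivation:
Hunk 1: at line 6 remove [ascv] add [vks,xlhwu,wsxhb] -> 12 lines: pgus awde wnl zvwy kuf vdsw vks xlhwu wsxhb has rsn wtbd
Hunk 2: at line 2 remove [zvwy,kuf,vdsw] add [ydmt] -> 10 lines: pgus awde wnl ydmt vks xlhwu wsxhb has rsn wtbd
Hunk 3: at line 5 remove [wsxhb,has] add [pgj,qlukp,zyx] -> 11 lines: pgus awde wnl ydmt vks xlhwu pgj qlukp zyx rsn wtbd
Final line count: 11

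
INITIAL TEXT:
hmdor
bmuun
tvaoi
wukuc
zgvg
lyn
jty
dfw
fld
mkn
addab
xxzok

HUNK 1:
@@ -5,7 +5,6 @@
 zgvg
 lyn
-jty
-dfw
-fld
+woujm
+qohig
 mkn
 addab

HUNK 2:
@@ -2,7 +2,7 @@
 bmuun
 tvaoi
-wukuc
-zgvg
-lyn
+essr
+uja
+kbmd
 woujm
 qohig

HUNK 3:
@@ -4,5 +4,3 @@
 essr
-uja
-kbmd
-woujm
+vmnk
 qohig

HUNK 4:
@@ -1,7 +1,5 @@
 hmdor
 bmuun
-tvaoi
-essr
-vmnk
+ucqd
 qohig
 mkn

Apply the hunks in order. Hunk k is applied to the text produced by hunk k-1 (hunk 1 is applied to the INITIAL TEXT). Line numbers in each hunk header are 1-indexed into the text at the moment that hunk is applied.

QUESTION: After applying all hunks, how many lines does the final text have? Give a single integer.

Answer: 7

Derivation:
Hunk 1: at line 5 remove [jty,dfw,fld] add [woujm,qohig] -> 11 lines: hmdor bmuun tvaoi wukuc zgvg lyn woujm qohig mkn addab xxzok
Hunk 2: at line 2 remove [wukuc,zgvg,lyn] add [essr,uja,kbmd] -> 11 lines: hmdor bmuun tvaoi essr uja kbmd woujm qohig mkn addab xxzok
Hunk 3: at line 4 remove [uja,kbmd,woujm] add [vmnk] -> 9 lines: hmdor bmuun tvaoi essr vmnk qohig mkn addab xxzok
Hunk 4: at line 1 remove [tvaoi,essr,vmnk] add [ucqd] -> 7 lines: hmdor bmuun ucqd qohig mkn addab xxzok
Final line count: 7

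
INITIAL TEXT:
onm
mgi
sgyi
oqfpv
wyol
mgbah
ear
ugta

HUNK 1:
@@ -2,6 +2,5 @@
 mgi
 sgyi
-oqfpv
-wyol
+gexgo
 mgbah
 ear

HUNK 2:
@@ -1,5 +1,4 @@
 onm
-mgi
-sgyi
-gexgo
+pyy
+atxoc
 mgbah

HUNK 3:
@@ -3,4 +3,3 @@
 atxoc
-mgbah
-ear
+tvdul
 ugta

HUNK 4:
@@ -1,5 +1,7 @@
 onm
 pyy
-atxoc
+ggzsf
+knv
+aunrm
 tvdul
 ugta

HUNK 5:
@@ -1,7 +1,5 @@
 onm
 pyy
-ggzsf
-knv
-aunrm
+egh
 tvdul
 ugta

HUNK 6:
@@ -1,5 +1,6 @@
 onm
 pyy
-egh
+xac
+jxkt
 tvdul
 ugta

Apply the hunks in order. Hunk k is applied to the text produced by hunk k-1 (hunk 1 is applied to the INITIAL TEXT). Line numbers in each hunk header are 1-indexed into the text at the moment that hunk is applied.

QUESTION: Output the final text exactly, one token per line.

Answer: onm
pyy
xac
jxkt
tvdul
ugta

Derivation:
Hunk 1: at line 2 remove [oqfpv,wyol] add [gexgo] -> 7 lines: onm mgi sgyi gexgo mgbah ear ugta
Hunk 2: at line 1 remove [mgi,sgyi,gexgo] add [pyy,atxoc] -> 6 lines: onm pyy atxoc mgbah ear ugta
Hunk 3: at line 3 remove [mgbah,ear] add [tvdul] -> 5 lines: onm pyy atxoc tvdul ugta
Hunk 4: at line 1 remove [atxoc] add [ggzsf,knv,aunrm] -> 7 lines: onm pyy ggzsf knv aunrm tvdul ugta
Hunk 5: at line 1 remove [ggzsf,knv,aunrm] add [egh] -> 5 lines: onm pyy egh tvdul ugta
Hunk 6: at line 1 remove [egh] add [xac,jxkt] -> 6 lines: onm pyy xac jxkt tvdul ugta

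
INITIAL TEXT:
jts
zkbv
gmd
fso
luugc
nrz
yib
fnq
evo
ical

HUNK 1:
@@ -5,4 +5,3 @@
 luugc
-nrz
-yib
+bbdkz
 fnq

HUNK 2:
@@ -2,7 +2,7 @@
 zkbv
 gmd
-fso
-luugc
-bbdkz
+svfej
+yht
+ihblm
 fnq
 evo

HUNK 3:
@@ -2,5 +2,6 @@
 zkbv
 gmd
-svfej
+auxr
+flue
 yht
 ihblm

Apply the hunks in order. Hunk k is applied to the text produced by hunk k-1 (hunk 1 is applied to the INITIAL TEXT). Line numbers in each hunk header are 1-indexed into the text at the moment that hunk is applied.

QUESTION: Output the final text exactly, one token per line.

Hunk 1: at line 5 remove [nrz,yib] add [bbdkz] -> 9 lines: jts zkbv gmd fso luugc bbdkz fnq evo ical
Hunk 2: at line 2 remove [fso,luugc,bbdkz] add [svfej,yht,ihblm] -> 9 lines: jts zkbv gmd svfej yht ihblm fnq evo ical
Hunk 3: at line 2 remove [svfej] add [auxr,flue] -> 10 lines: jts zkbv gmd auxr flue yht ihblm fnq evo ical

Answer: jts
zkbv
gmd
auxr
flue
yht
ihblm
fnq
evo
ical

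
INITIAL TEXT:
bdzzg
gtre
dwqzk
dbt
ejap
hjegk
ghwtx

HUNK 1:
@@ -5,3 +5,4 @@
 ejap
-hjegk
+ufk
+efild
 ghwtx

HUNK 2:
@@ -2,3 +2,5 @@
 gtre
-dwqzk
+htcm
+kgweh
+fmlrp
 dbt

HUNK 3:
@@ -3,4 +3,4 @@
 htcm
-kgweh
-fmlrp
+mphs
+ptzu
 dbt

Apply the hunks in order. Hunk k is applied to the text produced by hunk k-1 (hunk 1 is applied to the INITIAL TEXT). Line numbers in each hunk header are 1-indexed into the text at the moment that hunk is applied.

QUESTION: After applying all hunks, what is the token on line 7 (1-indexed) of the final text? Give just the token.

Answer: ejap

Derivation:
Hunk 1: at line 5 remove [hjegk] add [ufk,efild] -> 8 lines: bdzzg gtre dwqzk dbt ejap ufk efild ghwtx
Hunk 2: at line 2 remove [dwqzk] add [htcm,kgweh,fmlrp] -> 10 lines: bdzzg gtre htcm kgweh fmlrp dbt ejap ufk efild ghwtx
Hunk 3: at line 3 remove [kgweh,fmlrp] add [mphs,ptzu] -> 10 lines: bdzzg gtre htcm mphs ptzu dbt ejap ufk efild ghwtx
Final line 7: ejap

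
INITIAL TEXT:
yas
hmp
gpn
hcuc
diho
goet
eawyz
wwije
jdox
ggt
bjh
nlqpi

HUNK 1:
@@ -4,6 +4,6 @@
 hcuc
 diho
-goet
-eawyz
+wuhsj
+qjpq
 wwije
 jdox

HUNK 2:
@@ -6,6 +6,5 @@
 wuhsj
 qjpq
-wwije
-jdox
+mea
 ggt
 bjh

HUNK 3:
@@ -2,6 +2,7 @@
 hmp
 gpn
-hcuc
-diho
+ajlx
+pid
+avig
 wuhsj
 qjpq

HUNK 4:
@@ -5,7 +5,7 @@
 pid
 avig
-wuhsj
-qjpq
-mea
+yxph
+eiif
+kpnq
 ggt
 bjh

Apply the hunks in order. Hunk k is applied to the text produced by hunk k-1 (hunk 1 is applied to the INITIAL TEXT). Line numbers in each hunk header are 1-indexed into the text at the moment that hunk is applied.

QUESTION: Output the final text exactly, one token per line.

Hunk 1: at line 4 remove [goet,eawyz] add [wuhsj,qjpq] -> 12 lines: yas hmp gpn hcuc diho wuhsj qjpq wwije jdox ggt bjh nlqpi
Hunk 2: at line 6 remove [wwije,jdox] add [mea] -> 11 lines: yas hmp gpn hcuc diho wuhsj qjpq mea ggt bjh nlqpi
Hunk 3: at line 2 remove [hcuc,diho] add [ajlx,pid,avig] -> 12 lines: yas hmp gpn ajlx pid avig wuhsj qjpq mea ggt bjh nlqpi
Hunk 4: at line 5 remove [wuhsj,qjpq,mea] add [yxph,eiif,kpnq] -> 12 lines: yas hmp gpn ajlx pid avig yxph eiif kpnq ggt bjh nlqpi

Answer: yas
hmp
gpn
ajlx
pid
avig
yxph
eiif
kpnq
ggt
bjh
nlqpi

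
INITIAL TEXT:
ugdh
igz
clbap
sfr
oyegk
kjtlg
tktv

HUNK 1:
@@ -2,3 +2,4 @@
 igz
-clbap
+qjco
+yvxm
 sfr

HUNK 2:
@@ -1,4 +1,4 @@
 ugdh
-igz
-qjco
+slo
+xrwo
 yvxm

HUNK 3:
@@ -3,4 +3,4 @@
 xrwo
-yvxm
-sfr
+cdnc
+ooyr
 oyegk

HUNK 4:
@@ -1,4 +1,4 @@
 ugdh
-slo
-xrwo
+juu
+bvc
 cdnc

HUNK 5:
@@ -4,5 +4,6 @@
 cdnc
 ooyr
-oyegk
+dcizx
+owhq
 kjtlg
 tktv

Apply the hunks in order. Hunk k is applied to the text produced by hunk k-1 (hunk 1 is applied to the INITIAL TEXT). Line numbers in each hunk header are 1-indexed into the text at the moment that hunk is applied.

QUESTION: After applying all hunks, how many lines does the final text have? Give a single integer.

Answer: 9

Derivation:
Hunk 1: at line 2 remove [clbap] add [qjco,yvxm] -> 8 lines: ugdh igz qjco yvxm sfr oyegk kjtlg tktv
Hunk 2: at line 1 remove [igz,qjco] add [slo,xrwo] -> 8 lines: ugdh slo xrwo yvxm sfr oyegk kjtlg tktv
Hunk 3: at line 3 remove [yvxm,sfr] add [cdnc,ooyr] -> 8 lines: ugdh slo xrwo cdnc ooyr oyegk kjtlg tktv
Hunk 4: at line 1 remove [slo,xrwo] add [juu,bvc] -> 8 lines: ugdh juu bvc cdnc ooyr oyegk kjtlg tktv
Hunk 5: at line 4 remove [oyegk] add [dcizx,owhq] -> 9 lines: ugdh juu bvc cdnc ooyr dcizx owhq kjtlg tktv
Final line count: 9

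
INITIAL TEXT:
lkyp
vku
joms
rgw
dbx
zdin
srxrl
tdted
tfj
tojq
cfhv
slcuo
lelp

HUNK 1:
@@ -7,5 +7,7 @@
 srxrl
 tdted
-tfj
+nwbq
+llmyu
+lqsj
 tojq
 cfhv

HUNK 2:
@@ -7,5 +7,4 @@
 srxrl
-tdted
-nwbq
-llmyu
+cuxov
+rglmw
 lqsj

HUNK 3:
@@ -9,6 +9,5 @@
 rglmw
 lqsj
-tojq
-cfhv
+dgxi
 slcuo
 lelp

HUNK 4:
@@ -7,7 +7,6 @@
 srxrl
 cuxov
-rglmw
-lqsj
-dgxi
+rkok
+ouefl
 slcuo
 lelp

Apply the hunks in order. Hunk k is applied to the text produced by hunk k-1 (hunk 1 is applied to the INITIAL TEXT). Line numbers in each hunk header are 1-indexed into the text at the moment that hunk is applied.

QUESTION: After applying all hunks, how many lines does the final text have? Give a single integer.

Hunk 1: at line 7 remove [tfj] add [nwbq,llmyu,lqsj] -> 15 lines: lkyp vku joms rgw dbx zdin srxrl tdted nwbq llmyu lqsj tojq cfhv slcuo lelp
Hunk 2: at line 7 remove [tdted,nwbq,llmyu] add [cuxov,rglmw] -> 14 lines: lkyp vku joms rgw dbx zdin srxrl cuxov rglmw lqsj tojq cfhv slcuo lelp
Hunk 3: at line 9 remove [tojq,cfhv] add [dgxi] -> 13 lines: lkyp vku joms rgw dbx zdin srxrl cuxov rglmw lqsj dgxi slcuo lelp
Hunk 4: at line 7 remove [rglmw,lqsj,dgxi] add [rkok,ouefl] -> 12 lines: lkyp vku joms rgw dbx zdin srxrl cuxov rkok ouefl slcuo lelp
Final line count: 12

Answer: 12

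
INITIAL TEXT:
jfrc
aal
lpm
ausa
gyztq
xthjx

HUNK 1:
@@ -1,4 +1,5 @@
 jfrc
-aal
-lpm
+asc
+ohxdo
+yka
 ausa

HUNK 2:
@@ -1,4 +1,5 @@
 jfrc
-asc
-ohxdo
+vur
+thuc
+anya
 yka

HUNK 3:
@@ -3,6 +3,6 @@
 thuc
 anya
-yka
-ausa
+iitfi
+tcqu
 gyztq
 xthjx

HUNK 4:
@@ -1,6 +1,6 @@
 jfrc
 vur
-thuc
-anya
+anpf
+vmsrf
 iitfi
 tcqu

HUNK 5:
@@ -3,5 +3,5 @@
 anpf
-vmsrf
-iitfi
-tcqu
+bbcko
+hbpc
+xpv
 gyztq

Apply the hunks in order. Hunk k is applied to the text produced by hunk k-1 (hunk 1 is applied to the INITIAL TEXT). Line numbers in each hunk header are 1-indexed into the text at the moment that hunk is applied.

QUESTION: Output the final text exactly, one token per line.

Hunk 1: at line 1 remove [aal,lpm] add [asc,ohxdo,yka] -> 7 lines: jfrc asc ohxdo yka ausa gyztq xthjx
Hunk 2: at line 1 remove [asc,ohxdo] add [vur,thuc,anya] -> 8 lines: jfrc vur thuc anya yka ausa gyztq xthjx
Hunk 3: at line 3 remove [yka,ausa] add [iitfi,tcqu] -> 8 lines: jfrc vur thuc anya iitfi tcqu gyztq xthjx
Hunk 4: at line 1 remove [thuc,anya] add [anpf,vmsrf] -> 8 lines: jfrc vur anpf vmsrf iitfi tcqu gyztq xthjx
Hunk 5: at line 3 remove [vmsrf,iitfi,tcqu] add [bbcko,hbpc,xpv] -> 8 lines: jfrc vur anpf bbcko hbpc xpv gyztq xthjx

Answer: jfrc
vur
anpf
bbcko
hbpc
xpv
gyztq
xthjx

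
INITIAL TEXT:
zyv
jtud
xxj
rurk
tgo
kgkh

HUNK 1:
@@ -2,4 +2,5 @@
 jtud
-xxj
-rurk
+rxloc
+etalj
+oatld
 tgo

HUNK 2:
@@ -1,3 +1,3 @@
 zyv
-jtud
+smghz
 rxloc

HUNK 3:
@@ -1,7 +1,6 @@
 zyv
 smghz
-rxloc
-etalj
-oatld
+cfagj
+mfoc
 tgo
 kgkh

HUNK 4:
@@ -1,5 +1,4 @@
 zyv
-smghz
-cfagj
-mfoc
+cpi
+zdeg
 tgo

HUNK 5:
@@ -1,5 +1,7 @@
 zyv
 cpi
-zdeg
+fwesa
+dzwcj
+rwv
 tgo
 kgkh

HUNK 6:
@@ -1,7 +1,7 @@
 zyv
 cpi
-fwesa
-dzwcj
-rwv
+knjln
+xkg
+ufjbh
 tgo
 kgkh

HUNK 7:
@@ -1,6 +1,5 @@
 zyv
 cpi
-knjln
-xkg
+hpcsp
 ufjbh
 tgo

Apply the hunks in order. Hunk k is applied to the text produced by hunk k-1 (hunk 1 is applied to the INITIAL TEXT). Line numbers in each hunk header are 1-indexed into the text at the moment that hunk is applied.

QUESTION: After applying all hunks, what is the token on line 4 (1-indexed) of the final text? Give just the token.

Hunk 1: at line 2 remove [xxj,rurk] add [rxloc,etalj,oatld] -> 7 lines: zyv jtud rxloc etalj oatld tgo kgkh
Hunk 2: at line 1 remove [jtud] add [smghz] -> 7 lines: zyv smghz rxloc etalj oatld tgo kgkh
Hunk 3: at line 1 remove [rxloc,etalj,oatld] add [cfagj,mfoc] -> 6 lines: zyv smghz cfagj mfoc tgo kgkh
Hunk 4: at line 1 remove [smghz,cfagj,mfoc] add [cpi,zdeg] -> 5 lines: zyv cpi zdeg tgo kgkh
Hunk 5: at line 1 remove [zdeg] add [fwesa,dzwcj,rwv] -> 7 lines: zyv cpi fwesa dzwcj rwv tgo kgkh
Hunk 6: at line 1 remove [fwesa,dzwcj,rwv] add [knjln,xkg,ufjbh] -> 7 lines: zyv cpi knjln xkg ufjbh tgo kgkh
Hunk 7: at line 1 remove [knjln,xkg] add [hpcsp] -> 6 lines: zyv cpi hpcsp ufjbh tgo kgkh
Final line 4: ufjbh

Answer: ufjbh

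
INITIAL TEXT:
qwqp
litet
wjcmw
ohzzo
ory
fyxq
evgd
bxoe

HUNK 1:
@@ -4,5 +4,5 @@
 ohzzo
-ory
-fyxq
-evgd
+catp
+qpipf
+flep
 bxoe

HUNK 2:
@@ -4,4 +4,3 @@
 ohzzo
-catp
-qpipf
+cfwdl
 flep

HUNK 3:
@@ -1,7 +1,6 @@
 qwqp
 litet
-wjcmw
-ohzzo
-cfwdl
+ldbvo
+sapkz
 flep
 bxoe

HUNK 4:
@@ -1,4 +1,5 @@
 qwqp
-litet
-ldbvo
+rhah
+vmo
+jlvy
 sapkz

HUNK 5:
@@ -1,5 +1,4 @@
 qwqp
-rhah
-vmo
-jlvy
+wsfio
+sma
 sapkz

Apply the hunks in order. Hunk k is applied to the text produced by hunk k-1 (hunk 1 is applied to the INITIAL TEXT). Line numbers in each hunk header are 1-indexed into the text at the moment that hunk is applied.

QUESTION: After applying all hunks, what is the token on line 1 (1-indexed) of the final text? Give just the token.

Answer: qwqp

Derivation:
Hunk 1: at line 4 remove [ory,fyxq,evgd] add [catp,qpipf,flep] -> 8 lines: qwqp litet wjcmw ohzzo catp qpipf flep bxoe
Hunk 2: at line 4 remove [catp,qpipf] add [cfwdl] -> 7 lines: qwqp litet wjcmw ohzzo cfwdl flep bxoe
Hunk 3: at line 1 remove [wjcmw,ohzzo,cfwdl] add [ldbvo,sapkz] -> 6 lines: qwqp litet ldbvo sapkz flep bxoe
Hunk 4: at line 1 remove [litet,ldbvo] add [rhah,vmo,jlvy] -> 7 lines: qwqp rhah vmo jlvy sapkz flep bxoe
Hunk 5: at line 1 remove [rhah,vmo,jlvy] add [wsfio,sma] -> 6 lines: qwqp wsfio sma sapkz flep bxoe
Final line 1: qwqp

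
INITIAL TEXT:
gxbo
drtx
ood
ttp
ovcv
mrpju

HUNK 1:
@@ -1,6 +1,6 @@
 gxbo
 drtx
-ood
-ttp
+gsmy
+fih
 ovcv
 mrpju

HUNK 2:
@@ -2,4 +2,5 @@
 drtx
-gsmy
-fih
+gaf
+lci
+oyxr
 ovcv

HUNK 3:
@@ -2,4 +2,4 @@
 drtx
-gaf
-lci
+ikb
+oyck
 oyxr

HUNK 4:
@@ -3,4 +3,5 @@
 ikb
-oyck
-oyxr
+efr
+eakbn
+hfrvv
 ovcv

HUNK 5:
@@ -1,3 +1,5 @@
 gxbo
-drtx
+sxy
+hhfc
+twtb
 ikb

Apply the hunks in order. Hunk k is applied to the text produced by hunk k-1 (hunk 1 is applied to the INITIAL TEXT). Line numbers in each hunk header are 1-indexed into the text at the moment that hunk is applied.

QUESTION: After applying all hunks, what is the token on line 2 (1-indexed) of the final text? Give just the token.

Hunk 1: at line 1 remove [ood,ttp] add [gsmy,fih] -> 6 lines: gxbo drtx gsmy fih ovcv mrpju
Hunk 2: at line 2 remove [gsmy,fih] add [gaf,lci,oyxr] -> 7 lines: gxbo drtx gaf lci oyxr ovcv mrpju
Hunk 3: at line 2 remove [gaf,lci] add [ikb,oyck] -> 7 lines: gxbo drtx ikb oyck oyxr ovcv mrpju
Hunk 4: at line 3 remove [oyck,oyxr] add [efr,eakbn,hfrvv] -> 8 lines: gxbo drtx ikb efr eakbn hfrvv ovcv mrpju
Hunk 5: at line 1 remove [drtx] add [sxy,hhfc,twtb] -> 10 lines: gxbo sxy hhfc twtb ikb efr eakbn hfrvv ovcv mrpju
Final line 2: sxy

Answer: sxy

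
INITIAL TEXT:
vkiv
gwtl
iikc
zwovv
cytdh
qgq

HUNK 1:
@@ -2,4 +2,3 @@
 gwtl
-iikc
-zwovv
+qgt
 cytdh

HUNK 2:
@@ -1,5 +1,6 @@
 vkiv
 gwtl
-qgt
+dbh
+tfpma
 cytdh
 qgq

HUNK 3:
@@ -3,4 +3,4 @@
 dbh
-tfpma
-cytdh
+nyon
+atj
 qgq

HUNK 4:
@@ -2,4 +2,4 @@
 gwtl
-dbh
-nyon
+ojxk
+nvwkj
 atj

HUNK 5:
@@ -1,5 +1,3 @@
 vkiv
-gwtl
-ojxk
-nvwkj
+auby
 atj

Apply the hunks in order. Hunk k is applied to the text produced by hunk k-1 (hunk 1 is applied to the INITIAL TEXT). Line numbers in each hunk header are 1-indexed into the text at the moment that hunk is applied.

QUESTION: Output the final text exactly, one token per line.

Answer: vkiv
auby
atj
qgq

Derivation:
Hunk 1: at line 2 remove [iikc,zwovv] add [qgt] -> 5 lines: vkiv gwtl qgt cytdh qgq
Hunk 2: at line 1 remove [qgt] add [dbh,tfpma] -> 6 lines: vkiv gwtl dbh tfpma cytdh qgq
Hunk 3: at line 3 remove [tfpma,cytdh] add [nyon,atj] -> 6 lines: vkiv gwtl dbh nyon atj qgq
Hunk 4: at line 2 remove [dbh,nyon] add [ojxk,nvwkj] -> 6 lines: vkiv gwtl ojxk nvwkj atj qgq
Hunk 5: at line 1 remove [gwtl,ojxk,nvwkj] add [auby] -> 4 lines: vkiv auby atj qgq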